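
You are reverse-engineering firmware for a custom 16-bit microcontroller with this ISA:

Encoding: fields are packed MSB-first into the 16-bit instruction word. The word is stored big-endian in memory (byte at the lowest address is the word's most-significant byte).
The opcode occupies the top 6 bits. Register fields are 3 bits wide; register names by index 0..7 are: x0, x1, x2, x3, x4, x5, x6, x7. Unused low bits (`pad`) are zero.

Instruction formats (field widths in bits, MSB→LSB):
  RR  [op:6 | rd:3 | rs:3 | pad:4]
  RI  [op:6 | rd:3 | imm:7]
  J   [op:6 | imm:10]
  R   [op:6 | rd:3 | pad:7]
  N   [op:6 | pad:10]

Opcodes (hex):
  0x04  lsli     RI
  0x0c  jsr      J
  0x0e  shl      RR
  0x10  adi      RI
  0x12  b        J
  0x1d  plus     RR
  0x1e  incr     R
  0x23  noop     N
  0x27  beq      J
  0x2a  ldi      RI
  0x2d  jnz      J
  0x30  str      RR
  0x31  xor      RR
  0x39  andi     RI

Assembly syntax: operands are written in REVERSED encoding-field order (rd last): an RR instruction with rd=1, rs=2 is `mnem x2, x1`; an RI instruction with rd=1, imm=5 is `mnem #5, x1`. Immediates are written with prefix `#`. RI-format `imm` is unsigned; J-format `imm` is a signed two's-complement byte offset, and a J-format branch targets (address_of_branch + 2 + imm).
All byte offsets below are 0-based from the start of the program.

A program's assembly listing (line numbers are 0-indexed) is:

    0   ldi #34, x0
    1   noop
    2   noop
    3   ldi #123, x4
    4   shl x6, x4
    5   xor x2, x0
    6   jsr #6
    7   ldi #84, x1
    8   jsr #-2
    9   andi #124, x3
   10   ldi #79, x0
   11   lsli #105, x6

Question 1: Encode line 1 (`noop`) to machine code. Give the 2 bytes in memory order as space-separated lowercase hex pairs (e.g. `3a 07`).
8c 00

line 1 (noop): pack op=0x23:6|pad=0:10 = 0x8c00; big→ 8c 00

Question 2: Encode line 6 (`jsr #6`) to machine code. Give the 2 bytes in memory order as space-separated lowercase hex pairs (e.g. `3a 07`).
line 6 (jsr): pack op=0xc:6|imm=6:10 = 0x3006; big→ 30 06

30 06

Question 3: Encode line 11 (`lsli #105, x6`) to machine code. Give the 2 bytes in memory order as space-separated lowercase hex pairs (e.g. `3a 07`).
13 69

line 11 (lsli): pack op=0x4:6|rd=6:3|imm=105:7 = 0x1369; big→ 13 69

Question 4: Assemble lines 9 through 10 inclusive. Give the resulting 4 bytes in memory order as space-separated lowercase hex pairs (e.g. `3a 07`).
e5 fc a8 4f

9. andi fields op=0x39:6|rd=3:3|imm=124:7 → word e5fch → e5 fc
10. ldi fields op=0x2a:6|rd=0:3|imm=79:7 → word a84fh → a8 4f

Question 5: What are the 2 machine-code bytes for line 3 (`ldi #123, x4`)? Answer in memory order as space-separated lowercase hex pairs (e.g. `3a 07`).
aa 7b

L3: ldi op=0x2a:6|rd=4:3|imm=123:7 ⇒ 0xaa7b ⇒ big aa 7b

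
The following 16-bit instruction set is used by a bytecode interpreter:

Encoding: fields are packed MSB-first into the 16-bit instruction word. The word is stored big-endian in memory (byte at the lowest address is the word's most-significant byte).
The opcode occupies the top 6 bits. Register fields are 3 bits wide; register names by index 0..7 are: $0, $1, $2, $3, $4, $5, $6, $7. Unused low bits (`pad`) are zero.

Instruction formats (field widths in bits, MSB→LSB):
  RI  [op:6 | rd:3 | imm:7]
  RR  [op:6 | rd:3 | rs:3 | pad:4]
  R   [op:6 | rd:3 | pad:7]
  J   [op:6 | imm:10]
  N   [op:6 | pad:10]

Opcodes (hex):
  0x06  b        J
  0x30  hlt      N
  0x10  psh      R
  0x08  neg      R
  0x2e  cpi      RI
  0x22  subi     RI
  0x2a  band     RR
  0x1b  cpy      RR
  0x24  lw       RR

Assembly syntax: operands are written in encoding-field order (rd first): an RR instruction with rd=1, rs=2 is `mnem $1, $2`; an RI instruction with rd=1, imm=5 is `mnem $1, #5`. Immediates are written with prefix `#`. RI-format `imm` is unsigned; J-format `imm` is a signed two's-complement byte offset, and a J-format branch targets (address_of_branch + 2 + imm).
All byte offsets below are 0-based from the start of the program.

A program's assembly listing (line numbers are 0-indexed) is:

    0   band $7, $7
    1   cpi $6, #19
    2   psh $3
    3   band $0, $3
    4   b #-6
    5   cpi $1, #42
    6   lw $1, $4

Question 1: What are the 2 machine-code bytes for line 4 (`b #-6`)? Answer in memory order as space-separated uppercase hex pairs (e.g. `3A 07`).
1B FA

L4: b op=0x6:6|imm=-6:10 ⇒ 0x1bfa ⇒ big 1b fa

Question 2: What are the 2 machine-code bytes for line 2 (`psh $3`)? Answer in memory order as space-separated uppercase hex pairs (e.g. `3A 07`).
41 80

2. psh fields op=0x10:6|rd=3:3|pad=0:7 → word 4180h → 41 80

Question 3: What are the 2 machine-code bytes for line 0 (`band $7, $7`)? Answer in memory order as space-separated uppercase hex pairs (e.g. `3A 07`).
AB F0

L0: band op=0x2a:6|rd=7:3|rs=7:3|pad=0:4 ⇒ 0xabf0 ⇒ big ab f0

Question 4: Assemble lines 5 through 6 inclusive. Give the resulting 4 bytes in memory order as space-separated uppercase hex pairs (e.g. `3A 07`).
L5: cpi op=0x2e:6|rd=1:3|imm=42:7 ⇒ 0xb8aa ⇒ big b8 aa
L6: lw op=0x24:6|rd=1:3|rs=4:3|pad=0:4 ⇒ 0x90c0 ⇒ big 90 c0

B8 AA 90 C0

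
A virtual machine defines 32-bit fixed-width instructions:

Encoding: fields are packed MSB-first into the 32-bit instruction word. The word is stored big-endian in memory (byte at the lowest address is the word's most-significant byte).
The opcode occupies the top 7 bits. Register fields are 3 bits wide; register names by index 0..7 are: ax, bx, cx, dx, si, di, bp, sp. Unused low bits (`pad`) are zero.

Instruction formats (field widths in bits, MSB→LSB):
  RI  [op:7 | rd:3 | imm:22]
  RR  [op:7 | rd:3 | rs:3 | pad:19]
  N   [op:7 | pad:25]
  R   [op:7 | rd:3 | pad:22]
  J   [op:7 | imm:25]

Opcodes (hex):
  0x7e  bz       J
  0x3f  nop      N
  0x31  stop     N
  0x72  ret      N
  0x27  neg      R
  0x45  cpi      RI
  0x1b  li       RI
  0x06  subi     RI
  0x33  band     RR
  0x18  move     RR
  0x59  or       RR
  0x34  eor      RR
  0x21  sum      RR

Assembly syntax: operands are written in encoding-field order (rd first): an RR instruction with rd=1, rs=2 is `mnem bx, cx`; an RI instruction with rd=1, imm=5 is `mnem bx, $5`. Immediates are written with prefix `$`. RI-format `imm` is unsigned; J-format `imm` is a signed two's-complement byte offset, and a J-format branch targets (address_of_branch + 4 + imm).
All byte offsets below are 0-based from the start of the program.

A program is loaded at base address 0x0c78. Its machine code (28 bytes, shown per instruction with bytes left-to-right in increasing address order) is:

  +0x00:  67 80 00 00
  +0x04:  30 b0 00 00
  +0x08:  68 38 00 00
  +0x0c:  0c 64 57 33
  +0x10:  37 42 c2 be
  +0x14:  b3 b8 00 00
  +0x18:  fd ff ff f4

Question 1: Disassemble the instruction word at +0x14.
off 0x14: read b3 b8 00 00 as big → 0xb3b80000
  op=0xb3b80000>>25=0x59 ⇒ or (RR)
  [24:22] rd=6 = bp
  [21:19] rs=7 = sp

or bp, sp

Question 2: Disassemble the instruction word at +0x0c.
subi bx, $2381619

[0c] 0c 64 57 33 → 0x0c645733
  opcode bits[31:25]=0x6: subi/RI
  rd@[24:22]=0x1 ⇒ bx
  imm@[21:0]=0x245733 ⇒ $2381619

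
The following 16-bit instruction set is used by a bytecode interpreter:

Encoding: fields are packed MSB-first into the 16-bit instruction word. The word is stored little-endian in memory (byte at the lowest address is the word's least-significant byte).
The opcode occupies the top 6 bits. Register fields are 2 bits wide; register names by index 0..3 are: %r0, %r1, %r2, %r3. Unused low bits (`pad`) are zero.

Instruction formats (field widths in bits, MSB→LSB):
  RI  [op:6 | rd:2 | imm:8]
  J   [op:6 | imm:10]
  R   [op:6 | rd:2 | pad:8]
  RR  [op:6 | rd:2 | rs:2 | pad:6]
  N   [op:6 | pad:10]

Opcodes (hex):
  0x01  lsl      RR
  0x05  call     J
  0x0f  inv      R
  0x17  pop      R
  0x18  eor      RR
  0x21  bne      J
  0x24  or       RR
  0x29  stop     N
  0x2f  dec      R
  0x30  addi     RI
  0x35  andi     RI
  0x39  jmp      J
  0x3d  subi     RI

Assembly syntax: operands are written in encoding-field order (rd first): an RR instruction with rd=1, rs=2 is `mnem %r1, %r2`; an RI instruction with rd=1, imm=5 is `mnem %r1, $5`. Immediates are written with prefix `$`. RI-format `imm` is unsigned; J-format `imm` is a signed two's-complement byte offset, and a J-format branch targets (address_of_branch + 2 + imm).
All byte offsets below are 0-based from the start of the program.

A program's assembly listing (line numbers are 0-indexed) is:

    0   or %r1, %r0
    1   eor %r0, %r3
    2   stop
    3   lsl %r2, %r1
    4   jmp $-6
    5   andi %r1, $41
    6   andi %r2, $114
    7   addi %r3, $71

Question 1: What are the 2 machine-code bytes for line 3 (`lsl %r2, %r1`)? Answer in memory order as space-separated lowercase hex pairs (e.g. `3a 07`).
3. lsl fields op=0x1:6|rd=2:2|rs=1:2|pad=0:6 → word 0640h → 40 06

40 06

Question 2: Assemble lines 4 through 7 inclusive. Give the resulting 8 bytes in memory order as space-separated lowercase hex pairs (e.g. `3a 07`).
L4: jmp op=0x39:6|imm=-6:10 ⇒ 0xe7fa ⇒ little fa e7
L5: andi op=0x35:6|rd=1:2|imm=41:8 ⇒ 0xd529 ⇒ little 29 d5
L6: andi op=0x35:6|rd=2:2|imm=114:8 ⇒ 0xd672 ⇒ little 72 d6
L7: addi op=0x30:6|rd=3:2|imm=71:8 ⇒ 0xc347 ⇒ little 47 c3

fa e7 29 d5 72 d6 47 c3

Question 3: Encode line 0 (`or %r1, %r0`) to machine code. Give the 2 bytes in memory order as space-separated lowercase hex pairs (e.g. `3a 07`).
line 0 (or): pack op=0x24:6|rd=1:2|rs=0:2|pad=0:6 = 0x9100; little→ 00 91

00 91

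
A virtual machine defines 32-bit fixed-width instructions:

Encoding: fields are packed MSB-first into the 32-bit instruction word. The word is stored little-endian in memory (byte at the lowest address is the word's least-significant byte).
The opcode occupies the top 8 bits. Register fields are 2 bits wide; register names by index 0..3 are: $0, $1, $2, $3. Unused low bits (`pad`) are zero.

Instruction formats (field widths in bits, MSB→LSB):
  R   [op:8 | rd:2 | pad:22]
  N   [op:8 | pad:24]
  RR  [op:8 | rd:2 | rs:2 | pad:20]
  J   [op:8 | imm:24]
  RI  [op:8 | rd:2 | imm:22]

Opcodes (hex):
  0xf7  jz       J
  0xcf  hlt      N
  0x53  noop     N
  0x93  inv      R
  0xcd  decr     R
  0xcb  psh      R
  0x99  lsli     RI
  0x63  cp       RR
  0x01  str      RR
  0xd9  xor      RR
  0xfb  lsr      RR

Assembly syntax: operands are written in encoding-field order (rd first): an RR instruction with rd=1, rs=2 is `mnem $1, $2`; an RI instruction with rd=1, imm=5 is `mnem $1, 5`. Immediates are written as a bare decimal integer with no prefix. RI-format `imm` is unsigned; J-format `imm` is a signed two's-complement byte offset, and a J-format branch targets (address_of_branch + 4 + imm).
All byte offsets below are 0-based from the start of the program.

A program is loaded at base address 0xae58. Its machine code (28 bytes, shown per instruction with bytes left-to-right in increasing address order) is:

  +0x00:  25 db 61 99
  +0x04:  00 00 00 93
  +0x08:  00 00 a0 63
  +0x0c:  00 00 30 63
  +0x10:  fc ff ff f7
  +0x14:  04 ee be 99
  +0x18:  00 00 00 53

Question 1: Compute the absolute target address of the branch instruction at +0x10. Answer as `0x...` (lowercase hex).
0xae68

+0x10: fc ff ff f7 ⇒ word 0xf7fffffc (little)
  top 8b → 0xf7 → jz [J]
  imm: (w>>0)&0xffffff=0xfffffc (s24→-4) → -4
  target = base 0xae58 + off 0x10 + 4 + imm -4 = 0xae68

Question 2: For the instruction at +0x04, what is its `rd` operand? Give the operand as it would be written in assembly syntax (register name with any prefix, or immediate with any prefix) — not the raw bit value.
$0

off 0x04: read 00 00 00 93 as little → 0x93000000
  op=0x93000000>>24=0x93 ⇒ inv (R)
  [23:22] rd=0 = $0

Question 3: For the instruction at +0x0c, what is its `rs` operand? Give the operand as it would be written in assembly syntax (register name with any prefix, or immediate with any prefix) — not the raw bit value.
$3

+0x0c: 00 00 30 63 ⇒ word 0x63300000 (little)
  op=0x63300000>>24=0x63 ⇒ cp (RR)
  rd: (w>>22)&0x3=0x0 → $0
  rs: (w>>20)&0x3=0x3 → $3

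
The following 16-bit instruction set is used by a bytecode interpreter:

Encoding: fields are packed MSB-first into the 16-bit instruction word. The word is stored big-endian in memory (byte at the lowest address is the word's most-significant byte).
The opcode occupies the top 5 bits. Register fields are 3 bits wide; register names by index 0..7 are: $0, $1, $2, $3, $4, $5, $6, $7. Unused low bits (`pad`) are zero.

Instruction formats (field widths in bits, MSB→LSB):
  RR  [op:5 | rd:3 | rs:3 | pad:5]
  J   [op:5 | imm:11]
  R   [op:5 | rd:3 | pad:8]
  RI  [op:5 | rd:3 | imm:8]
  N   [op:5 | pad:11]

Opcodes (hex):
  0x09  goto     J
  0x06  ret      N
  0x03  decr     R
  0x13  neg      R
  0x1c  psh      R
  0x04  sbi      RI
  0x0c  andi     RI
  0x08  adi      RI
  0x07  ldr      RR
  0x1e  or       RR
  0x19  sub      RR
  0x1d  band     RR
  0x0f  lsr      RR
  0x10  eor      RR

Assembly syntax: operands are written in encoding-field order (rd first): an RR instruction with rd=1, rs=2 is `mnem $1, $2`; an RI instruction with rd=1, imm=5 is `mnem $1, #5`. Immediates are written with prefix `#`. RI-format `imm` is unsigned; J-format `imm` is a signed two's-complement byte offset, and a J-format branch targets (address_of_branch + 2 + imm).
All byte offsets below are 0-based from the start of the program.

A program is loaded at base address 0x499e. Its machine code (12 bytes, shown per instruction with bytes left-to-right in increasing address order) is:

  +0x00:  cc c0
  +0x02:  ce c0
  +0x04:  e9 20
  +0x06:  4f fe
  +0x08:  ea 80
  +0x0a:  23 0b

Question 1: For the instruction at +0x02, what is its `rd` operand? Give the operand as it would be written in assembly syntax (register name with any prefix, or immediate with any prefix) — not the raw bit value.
+0x02: ce c0 ⇒ word 0xcec0 (big)
  op=0xcec0>>11=0x19 ⇒ sub (RR)
  rd: (w>>8)&0x7=0x6 → $6
  rs: (w>>5)&0x7=0x6 → $6

$6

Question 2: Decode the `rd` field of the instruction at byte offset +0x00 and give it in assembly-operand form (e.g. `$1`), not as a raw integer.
off 0x00: read cc c0 as big → 0xccc0
  op=0xccc0>>11=0x19 ⇒ sub (RR)
  rd: (w>>8)&0x7=0x4 → $4
  rs: (w>>5)&0x7=0x6 → $6

$4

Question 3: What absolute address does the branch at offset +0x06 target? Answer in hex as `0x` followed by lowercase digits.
0x49a4

+0x06: 4f fe ⇒ word 0x4ffe (big)
  top 5b → 0x9 → goto [J]
  imm@[10:0]=0x7fe (s11→-2) ⇒ #-2
  target = base 0x499e + off 0x06 + 2 + imm -2 = 0x49a4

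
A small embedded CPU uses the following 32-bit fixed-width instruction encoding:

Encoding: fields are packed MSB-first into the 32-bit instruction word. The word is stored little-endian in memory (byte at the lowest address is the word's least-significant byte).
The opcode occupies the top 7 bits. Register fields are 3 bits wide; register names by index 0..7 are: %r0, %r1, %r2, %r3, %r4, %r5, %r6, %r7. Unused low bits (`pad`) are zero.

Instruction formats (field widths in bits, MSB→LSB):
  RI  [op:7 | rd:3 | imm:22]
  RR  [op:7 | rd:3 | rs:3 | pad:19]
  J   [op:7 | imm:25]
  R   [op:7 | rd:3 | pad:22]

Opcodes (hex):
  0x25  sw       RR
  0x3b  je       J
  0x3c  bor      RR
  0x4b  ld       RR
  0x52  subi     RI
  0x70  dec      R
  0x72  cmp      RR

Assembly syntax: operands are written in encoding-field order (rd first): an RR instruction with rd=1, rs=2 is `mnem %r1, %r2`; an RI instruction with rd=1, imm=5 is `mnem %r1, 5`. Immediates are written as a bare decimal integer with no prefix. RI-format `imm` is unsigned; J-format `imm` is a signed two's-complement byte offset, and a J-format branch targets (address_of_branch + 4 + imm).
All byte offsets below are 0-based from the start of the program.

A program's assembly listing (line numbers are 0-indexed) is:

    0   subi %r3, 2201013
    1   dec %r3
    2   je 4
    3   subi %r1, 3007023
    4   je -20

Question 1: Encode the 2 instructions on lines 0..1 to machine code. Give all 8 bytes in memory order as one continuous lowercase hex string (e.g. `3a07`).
0. subi fields op=0x52:7|rd=3:3|imm=2201013:22 → word a4e195b5h → b5 95 e1 a4
1. dec fields op=0x70:7|rd=3:3|pad=0:22 → word e0c00000h → 00 00 c0 e0

b595e1a40000c0e0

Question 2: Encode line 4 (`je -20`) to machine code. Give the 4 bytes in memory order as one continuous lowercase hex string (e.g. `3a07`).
ecffff77

L4: je op=0x3b:7|imm=-20:25 ⇒ 0x77ffffec ⇒ little ec ff ff 77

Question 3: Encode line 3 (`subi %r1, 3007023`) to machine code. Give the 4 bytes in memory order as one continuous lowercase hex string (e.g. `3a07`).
2fe26da4

line 3 (subi): pack op=0x52:7|rd=1:3|imm=3007023:22 = 0xa46de22f; little→ 2f e2 6d a4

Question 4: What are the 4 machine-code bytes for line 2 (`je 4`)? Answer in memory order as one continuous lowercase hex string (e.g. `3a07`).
04000076

2. je fields op=0x3b:7|imm=4:25 → word 76000004h → 04 00 00 76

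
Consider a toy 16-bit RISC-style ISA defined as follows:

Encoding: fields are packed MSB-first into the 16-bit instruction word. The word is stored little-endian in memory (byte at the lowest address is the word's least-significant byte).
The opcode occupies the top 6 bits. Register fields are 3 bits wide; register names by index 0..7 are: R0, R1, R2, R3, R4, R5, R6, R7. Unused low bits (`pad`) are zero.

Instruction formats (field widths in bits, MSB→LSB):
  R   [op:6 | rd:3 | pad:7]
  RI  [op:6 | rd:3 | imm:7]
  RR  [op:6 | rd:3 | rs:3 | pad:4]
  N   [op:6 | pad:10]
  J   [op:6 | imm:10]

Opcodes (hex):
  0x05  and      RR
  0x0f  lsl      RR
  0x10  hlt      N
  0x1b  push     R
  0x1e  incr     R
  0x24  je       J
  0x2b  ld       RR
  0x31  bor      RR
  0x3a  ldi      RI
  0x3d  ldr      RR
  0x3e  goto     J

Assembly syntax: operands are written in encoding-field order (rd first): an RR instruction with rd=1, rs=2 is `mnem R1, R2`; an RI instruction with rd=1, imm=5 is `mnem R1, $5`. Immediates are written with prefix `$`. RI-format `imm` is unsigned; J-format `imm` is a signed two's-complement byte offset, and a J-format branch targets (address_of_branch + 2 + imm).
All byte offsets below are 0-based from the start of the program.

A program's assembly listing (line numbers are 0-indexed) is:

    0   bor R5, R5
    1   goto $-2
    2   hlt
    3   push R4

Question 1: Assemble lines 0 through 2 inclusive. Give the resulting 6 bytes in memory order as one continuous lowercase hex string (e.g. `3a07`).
line 0 (bor): pack op=0x31:6|rd=5:3|rs=5:3|pad=0:4 = 0xc6d0; little→ d0 c6
line 1 (goto): pack op=0x3e:6|imm=-2:10 = 0xfbfe; little→ fe fb
line 2 (hlt): pack op=0x10:6|pad=0:10 = 0x4000; little→ 00 40

d0c6fefb0040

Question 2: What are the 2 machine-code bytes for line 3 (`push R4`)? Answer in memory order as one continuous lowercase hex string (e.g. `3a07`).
L3: push op=0x1b:6|rd=4:3|pad=0:7 ⇒ 0x6e00 ⇒ little 00 6e

006e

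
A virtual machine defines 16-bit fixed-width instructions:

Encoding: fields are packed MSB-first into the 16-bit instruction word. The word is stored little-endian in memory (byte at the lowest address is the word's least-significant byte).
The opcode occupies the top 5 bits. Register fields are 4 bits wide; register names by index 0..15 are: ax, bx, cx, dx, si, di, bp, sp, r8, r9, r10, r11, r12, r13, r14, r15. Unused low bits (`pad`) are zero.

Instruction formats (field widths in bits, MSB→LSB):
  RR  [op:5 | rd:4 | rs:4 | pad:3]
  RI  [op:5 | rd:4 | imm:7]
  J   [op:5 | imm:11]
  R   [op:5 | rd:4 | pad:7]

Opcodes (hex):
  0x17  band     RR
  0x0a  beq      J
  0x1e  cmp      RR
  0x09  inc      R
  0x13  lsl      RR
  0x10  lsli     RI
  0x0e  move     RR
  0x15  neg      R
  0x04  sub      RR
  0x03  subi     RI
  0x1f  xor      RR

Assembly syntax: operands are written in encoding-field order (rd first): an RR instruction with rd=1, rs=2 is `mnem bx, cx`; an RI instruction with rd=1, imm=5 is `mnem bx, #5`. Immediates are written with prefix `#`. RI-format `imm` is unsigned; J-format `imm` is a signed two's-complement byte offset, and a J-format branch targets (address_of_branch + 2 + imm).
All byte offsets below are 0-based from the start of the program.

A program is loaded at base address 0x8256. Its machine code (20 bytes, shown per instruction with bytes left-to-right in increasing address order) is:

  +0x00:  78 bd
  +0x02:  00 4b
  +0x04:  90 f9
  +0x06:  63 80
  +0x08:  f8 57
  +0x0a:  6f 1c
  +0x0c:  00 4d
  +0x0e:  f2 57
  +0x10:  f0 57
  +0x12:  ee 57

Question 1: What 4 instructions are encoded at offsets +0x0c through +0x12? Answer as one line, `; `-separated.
inc r10; beq #-14; beq #-16; beq #-18

+0x0c: 00 4d ⇒ word 0x4d00 (little)
  op=0x4d00>>11=0x9 ⇒ inc (R)
  rd@[10:7]=0xa ⇒ r10
+0x0e: f2 57 ⇒ word 0x57f2 (little)
  op=0x57f2>>11=0xa ⇒ beq (J)
  imm@[10:0]=0x7f2 (s11→-14) ⇒ #-14
+0x10: f0 57 ⇒ word 0x57f0 (little)
  op=0x57f0>>11=0xa ⇒ beq (J)
  imm@[10:0]=0x7f0 (s11→-16) ⇒ #-16
+0x12: ee 57 ⇒ word 0x57ee (little)
  op=0x57ee>>11=0xa ⇒ beq (J)
  imm@[10:0]=0x7ee (s11→-18) ⇒ #-18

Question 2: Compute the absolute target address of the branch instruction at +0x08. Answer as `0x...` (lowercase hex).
0x8258

+0x08: f8 57 ⇒ word 0x57f8 (little)
  op=0x57f8>>11=0xa ⇒ beq (J)
  [10:0] imm=2040 (s11→-8) = #-8
  target = base 0x8256 + off 0x08 + 2 + imm -8 = 0x8258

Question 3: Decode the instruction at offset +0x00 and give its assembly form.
+0x00: 78 bd ⇒ word 0xbd78 (little)
  top 5b → 0x17 → band [RR]
  rd: (w>>7)&0xf=0xa → r10
  rs: (w>>3)&0xf=0xf → r15

band r10, r15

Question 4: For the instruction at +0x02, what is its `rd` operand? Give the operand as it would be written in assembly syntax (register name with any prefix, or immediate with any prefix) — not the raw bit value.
bp

@+02  little-endian(00 4b) = 0x4b00
  opcode bits[15:11]=0x9: inc/R
  rd: (w>>7)&0xf=0x6 → bp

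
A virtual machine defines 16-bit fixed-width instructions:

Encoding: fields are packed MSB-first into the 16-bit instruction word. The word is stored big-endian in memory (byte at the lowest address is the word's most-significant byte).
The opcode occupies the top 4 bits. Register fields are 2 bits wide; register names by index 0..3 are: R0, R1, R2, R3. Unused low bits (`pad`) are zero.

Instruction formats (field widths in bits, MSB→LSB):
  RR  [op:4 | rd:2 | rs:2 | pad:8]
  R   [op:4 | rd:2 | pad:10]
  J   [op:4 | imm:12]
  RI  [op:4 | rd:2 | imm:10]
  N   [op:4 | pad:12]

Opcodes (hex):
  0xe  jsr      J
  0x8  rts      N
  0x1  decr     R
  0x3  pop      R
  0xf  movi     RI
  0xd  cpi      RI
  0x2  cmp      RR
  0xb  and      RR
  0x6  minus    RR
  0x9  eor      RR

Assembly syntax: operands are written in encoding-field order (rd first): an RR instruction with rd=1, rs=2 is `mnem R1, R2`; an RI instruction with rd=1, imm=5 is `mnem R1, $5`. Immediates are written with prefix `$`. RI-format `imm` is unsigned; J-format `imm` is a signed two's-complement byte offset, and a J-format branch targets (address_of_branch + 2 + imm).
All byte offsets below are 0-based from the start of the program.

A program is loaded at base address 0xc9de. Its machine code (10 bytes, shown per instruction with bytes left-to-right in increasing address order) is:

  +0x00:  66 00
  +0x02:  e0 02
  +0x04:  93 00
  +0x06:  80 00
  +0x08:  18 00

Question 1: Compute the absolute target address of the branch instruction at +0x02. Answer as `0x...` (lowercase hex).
off 0x02: read e0 02 as big → 0xe002
  op=0xe002>>12=0xe ⇒ jsr (J)
  imm@[11:0]=0x2 ⇒ $2
  target = base 0xc9de + off 0x02 + 2 + imm 2 = 0xc9e4

0xc9e4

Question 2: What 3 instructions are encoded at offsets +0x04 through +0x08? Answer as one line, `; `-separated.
eor R0, R3; rts; decr R2

[04] 93 00 → 0x9300
  top 4b → 0x9 → eor [RR]
  rd: (w>>10)&0x3=0x0 → R0
  rs: (w>>8)&0x3=0x3 → R3
[06] 80 00 → 0x8000
  top 4b → 0x8 → rts [N]
[08] 18 00 → 0x1800
  top 4b → 0x1 → decr [R]
  rd: (w>>10)&0x3=0x2 → R2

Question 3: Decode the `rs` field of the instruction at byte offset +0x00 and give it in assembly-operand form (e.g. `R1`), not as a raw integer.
+0x00: 66 00 ⇒ word 0x6600 (big)
  opcode bits[15:12]=0x6: minus/RR
  [11:10] rd=1 = R1
  [9:8] rs=2 = R2

R2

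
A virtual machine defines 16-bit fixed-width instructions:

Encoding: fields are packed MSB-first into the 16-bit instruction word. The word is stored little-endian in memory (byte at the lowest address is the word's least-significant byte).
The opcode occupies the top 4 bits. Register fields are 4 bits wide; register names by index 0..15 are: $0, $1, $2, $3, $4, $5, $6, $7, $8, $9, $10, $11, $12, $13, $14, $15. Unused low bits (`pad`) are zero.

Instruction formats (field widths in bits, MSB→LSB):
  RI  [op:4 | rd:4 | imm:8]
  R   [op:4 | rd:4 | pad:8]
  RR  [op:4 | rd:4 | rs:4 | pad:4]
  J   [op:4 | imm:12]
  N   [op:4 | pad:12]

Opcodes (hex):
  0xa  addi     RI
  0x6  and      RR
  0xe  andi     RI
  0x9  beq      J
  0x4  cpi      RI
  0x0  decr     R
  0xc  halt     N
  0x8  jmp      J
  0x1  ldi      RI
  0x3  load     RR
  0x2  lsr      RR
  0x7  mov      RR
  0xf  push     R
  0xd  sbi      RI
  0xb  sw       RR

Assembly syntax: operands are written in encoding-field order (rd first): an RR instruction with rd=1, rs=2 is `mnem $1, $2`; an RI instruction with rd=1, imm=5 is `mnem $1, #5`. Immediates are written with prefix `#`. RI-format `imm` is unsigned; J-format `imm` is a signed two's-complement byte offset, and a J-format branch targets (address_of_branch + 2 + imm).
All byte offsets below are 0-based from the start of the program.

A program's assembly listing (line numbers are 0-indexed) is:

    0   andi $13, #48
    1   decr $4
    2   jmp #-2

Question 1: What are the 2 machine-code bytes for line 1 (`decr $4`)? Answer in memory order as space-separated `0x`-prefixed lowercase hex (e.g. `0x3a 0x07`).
0x00 0x04

line 1 (decr): pack op=0x0:4|rd=4:4|pad=0:8 = 0x0400; little→ 00 04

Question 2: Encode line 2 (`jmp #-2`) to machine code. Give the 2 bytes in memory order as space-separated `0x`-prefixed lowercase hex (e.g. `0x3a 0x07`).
0xfe 0x8f

line 2 (jmp): pack op=0x8:4|imm=-2:12 = 0x8ffe; little→ fe 8f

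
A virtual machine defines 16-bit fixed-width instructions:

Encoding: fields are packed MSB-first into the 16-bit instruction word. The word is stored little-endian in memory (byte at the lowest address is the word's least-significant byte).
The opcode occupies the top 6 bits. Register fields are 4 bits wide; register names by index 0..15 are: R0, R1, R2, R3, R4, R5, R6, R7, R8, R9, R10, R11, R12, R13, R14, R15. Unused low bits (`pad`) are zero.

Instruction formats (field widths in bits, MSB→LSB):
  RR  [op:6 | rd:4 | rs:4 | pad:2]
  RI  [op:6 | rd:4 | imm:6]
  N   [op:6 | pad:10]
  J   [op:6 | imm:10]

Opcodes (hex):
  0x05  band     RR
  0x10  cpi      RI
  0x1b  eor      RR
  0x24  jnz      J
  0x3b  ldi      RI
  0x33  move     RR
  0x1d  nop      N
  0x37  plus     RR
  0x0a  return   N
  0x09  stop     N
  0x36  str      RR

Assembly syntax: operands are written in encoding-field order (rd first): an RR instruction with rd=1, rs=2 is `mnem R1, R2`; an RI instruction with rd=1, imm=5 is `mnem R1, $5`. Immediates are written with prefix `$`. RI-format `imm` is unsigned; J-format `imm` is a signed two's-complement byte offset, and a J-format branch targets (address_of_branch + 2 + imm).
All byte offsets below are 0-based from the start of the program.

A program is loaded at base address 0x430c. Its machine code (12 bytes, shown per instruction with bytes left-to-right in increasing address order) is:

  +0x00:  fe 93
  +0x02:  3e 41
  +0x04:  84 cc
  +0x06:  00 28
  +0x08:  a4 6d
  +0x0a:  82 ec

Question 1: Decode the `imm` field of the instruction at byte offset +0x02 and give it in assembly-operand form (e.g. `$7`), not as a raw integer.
[02] 3e 41 → 0x413e
  top 6b → 0x10 → cpi [RI]
  rd@[9:6]=0x4 ⇒ R4
  imm@[5:0]=0x3e ⇒ $62

$62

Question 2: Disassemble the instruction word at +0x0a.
off 0x0a: read 82 ec as little → 0xec82
  op=0xec82>>10=0x3b ⇒ ldi (RI)
  rd@[9:6]=0x2 ⇒ R2
  imm@[5:0]=0x2 ⇒ $2

ldi R2, $2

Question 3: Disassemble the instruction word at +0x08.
[08] a4 6d → 0x6da4
  opcode bits[15:10]=0x1b: eor/RR
  rd: (w>>6)&0xf=0x6 → R6
  rs: (w>>2)&0xf=0x9 → R9

eor R6, R9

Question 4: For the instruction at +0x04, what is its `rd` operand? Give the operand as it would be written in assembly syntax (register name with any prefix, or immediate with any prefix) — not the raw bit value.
off 0x04: read 84 cc as little → 0xcc84
  top 6b → 0x33 → move [RR]
  [9:6] rd=2 = R2
  [5:2] rs=1 = R1

R2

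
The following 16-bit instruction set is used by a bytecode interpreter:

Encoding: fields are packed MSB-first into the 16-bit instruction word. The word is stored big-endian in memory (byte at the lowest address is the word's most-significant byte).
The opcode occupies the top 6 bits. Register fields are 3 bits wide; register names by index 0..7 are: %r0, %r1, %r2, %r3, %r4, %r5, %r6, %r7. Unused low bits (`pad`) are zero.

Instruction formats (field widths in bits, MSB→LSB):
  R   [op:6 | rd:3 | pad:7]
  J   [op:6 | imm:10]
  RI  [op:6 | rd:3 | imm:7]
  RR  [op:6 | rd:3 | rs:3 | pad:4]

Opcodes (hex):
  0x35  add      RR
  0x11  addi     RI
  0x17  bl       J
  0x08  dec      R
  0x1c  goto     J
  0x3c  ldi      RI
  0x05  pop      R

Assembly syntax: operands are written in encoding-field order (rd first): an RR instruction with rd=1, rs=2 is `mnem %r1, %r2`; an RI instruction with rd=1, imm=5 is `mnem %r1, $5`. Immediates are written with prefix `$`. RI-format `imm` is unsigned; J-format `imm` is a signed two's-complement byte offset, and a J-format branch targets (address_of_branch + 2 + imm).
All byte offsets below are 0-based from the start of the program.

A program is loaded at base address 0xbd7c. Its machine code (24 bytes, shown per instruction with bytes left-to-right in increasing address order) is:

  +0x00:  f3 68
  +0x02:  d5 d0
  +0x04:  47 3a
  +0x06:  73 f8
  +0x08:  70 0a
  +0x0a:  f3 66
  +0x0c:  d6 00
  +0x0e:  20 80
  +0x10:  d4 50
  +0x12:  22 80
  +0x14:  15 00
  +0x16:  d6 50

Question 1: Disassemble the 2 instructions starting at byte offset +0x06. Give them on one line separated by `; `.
goto $-8; goto $10

@+06  big-endian(73 f8) = 0x73f8
  opcode bits[15:10]=0x1c: goto/J
  [9:0] imm=1016 (s10→-8) = $-8
@+08  big-endian(70 0a) = 0x700a
  opcode bits[15:10]=0x1c: goto/J
  [9:0] imm=10 = $10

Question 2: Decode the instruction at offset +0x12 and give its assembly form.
dec %r5

off 0x12: read 22 80 as big → 0x2280
  opcode bits[15:10]=0x8: dec/R
  rd@[9:7]=0x5 ⇒ %r5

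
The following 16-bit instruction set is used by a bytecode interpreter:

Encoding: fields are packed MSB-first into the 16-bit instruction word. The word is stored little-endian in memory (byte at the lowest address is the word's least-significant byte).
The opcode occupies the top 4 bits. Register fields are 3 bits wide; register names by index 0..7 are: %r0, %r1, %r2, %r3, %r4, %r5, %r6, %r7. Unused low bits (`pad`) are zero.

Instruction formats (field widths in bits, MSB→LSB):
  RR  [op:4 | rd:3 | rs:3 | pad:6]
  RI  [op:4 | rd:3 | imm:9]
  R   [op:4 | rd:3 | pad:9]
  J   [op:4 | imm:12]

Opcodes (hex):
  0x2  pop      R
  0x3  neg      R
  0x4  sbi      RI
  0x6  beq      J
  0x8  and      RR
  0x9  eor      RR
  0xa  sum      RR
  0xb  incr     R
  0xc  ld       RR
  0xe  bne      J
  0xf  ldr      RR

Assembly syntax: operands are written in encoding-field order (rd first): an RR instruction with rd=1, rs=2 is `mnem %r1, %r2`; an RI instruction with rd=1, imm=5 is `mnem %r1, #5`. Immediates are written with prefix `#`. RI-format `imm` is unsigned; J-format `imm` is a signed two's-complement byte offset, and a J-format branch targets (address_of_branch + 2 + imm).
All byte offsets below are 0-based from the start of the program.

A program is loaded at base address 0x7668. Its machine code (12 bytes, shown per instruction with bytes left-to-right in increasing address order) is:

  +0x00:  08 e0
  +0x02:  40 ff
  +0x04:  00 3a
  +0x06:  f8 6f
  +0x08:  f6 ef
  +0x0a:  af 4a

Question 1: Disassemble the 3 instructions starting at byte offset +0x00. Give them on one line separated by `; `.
bne #8; ldr %r7, %r5; neg %r5

@+00  little-endian(08 e0) = 0xe008
  top 4b → 0xe → bne [J]
  imm@[11:0]=0x8 ⇒ #8
@+02  little-endian(40 ff) = 0xff40
  top 4b → 0xf → ldr [RR]
  rd@[11:9]=0x7 ⇒ %r7
  rs@[8:6]=0x5 ⇒ %r5
@+04  little-endian(00 3a) = 0x3a00
  top 4b → 0x3 → neg [R]
  rd@[11:9]=0x5 ⇒ %r5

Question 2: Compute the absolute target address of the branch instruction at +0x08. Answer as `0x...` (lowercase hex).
0x7668

@+08  little-endian(f6 ef) = 0xeff6
  top 4b → 0xe → bne [J]
  imm@[11:0]=0xff6 (s12→-10) ⇒ #-10
  target = base 0x7668 + off 0x08 + 2 + imm -10 = 0x7668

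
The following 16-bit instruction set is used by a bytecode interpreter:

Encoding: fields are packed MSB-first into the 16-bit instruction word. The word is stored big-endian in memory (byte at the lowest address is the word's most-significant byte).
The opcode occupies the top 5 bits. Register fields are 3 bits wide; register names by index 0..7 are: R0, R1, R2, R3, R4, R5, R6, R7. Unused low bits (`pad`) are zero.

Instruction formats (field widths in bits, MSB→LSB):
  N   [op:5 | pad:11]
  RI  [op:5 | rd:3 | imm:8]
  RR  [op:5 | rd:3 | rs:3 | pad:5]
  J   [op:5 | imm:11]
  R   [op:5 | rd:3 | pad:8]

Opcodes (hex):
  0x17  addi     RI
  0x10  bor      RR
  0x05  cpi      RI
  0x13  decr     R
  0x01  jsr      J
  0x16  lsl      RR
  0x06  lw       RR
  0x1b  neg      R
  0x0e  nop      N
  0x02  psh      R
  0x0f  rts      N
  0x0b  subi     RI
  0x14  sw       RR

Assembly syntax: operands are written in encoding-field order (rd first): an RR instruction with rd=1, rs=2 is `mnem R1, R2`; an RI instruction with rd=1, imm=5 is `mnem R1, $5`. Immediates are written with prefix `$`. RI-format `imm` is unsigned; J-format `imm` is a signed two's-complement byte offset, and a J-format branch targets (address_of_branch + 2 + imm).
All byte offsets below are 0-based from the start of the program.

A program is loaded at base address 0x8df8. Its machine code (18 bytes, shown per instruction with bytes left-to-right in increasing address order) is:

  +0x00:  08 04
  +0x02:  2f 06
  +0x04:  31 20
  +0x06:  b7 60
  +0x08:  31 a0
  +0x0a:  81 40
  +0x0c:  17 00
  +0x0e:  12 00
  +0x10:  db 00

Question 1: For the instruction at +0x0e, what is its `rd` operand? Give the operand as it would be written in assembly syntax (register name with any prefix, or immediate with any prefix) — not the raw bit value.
R2

off 0x0e: read 12 00 as big → 0x1200
  opcode bits[15:11]=0x2: psh/R
  rd: (w>>8)&0x7=0x2 → R2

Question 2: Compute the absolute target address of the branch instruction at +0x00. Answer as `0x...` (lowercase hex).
+0x00: 08 04 ⇒ word 0x0804 (big)
  top 5b → 0x1 → jsr [J]
  imm@[10:0]=0x4 ⇒ $4
  target = base 0x8df8 + off 0x00 + 2 + imm 4 = 0x8dfe

0x8dfe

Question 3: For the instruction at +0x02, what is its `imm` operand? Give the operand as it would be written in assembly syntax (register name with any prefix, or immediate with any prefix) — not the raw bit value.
[02] 2f 06 → 0x2f06
  op=0x2f06>>11=0x5 ⇒ cpi (RI)
  rd@[10:8]=0x7 ⇒ R7
  imm@[7:0]=0x6 ⇒ $6

$6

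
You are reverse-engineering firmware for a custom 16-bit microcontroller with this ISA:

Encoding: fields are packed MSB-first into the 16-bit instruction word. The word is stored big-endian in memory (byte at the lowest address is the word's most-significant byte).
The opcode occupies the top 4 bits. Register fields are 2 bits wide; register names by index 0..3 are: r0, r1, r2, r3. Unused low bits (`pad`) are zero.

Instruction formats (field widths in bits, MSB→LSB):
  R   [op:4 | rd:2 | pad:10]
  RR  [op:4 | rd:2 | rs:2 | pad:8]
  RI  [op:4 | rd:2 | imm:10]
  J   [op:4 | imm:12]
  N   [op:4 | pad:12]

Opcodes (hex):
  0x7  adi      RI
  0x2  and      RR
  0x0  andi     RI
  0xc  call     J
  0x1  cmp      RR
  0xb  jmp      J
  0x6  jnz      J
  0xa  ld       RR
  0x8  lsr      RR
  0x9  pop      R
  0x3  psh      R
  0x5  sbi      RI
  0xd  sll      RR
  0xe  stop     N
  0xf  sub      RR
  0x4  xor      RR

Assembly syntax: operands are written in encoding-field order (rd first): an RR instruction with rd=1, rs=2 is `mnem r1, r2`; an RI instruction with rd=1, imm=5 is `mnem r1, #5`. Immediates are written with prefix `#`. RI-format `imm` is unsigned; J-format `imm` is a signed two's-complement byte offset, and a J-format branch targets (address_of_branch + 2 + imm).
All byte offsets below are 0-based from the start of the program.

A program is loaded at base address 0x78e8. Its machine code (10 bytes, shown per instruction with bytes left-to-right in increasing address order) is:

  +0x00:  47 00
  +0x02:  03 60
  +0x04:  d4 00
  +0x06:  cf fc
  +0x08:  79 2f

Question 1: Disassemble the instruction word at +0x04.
sll r1, r0

+0x04: d4 00 ⇒ word 0xd400 (big)
  opcode bits[15:12]=0xd: sll/RR
  [11:10] rd=1 = r1
  [9:8] rs=0 = r0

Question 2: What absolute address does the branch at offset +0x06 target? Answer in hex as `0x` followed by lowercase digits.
[06] cf fc → 0xcffc
  top 4b → 0xc → call [J]
  imm@[11:0]=0xffc (s12→-4) ⇒ #-4
  target = base 0x78e8 + off 0x06 + 2 + imm -4 = 0x78ec

0x78ec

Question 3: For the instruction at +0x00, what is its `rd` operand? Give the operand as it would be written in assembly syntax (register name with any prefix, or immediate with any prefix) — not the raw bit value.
[00] 47 00 → 0x4700
  op=0x4700>>12=0x4 ⇒ xor (RR)
  rd@[11:10]=0x1 ⇒ r1
  rs@[9:8]=0x3 ⇒ r3

r1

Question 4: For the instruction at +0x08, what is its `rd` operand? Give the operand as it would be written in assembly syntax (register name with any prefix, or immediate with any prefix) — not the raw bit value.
@+08  big-endian(79 2f) = 0x792f
  op=0x792f>>12=0x7 ⇒ adi (RI)
  [11:10] rd=2 = r2
  [9:0] imm=303 = #303

r2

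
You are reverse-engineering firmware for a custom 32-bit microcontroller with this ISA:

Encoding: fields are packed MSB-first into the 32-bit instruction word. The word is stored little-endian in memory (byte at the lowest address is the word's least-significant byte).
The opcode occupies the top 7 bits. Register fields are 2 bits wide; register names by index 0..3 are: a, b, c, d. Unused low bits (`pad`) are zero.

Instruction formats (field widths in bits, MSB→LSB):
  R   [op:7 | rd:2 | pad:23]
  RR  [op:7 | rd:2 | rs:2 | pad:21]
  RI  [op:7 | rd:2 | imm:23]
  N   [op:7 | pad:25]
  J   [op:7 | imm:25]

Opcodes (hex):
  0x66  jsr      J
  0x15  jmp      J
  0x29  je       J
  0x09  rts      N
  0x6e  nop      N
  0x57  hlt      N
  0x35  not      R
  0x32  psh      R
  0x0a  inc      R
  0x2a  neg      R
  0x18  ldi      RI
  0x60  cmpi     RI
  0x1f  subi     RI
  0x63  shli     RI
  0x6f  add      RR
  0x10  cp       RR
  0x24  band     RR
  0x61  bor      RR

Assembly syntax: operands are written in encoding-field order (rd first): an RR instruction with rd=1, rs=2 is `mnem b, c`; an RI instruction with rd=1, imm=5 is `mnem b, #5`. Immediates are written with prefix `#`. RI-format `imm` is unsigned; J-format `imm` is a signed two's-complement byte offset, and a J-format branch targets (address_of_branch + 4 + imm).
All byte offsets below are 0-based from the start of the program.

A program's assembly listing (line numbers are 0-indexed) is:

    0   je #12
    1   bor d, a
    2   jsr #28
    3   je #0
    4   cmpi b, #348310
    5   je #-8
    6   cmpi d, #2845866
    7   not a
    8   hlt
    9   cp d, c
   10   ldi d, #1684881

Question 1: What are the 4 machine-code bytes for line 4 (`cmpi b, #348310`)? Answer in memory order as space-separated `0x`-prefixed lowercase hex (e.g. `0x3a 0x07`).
line 4 (cmpi): pack op=0x60:7|rd=1:2|imm=348310:23 = 0xc0855096; little→ 96 50 85 c0

0x96 0x50 0x85 0xc0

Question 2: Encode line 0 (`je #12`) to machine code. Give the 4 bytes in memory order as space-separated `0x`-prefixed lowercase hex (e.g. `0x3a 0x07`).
0x0c 0x00 0x00 0x52

0. je fields op=0x29:7|imm=12:25 → word 5200000ch → 0c 00 00 52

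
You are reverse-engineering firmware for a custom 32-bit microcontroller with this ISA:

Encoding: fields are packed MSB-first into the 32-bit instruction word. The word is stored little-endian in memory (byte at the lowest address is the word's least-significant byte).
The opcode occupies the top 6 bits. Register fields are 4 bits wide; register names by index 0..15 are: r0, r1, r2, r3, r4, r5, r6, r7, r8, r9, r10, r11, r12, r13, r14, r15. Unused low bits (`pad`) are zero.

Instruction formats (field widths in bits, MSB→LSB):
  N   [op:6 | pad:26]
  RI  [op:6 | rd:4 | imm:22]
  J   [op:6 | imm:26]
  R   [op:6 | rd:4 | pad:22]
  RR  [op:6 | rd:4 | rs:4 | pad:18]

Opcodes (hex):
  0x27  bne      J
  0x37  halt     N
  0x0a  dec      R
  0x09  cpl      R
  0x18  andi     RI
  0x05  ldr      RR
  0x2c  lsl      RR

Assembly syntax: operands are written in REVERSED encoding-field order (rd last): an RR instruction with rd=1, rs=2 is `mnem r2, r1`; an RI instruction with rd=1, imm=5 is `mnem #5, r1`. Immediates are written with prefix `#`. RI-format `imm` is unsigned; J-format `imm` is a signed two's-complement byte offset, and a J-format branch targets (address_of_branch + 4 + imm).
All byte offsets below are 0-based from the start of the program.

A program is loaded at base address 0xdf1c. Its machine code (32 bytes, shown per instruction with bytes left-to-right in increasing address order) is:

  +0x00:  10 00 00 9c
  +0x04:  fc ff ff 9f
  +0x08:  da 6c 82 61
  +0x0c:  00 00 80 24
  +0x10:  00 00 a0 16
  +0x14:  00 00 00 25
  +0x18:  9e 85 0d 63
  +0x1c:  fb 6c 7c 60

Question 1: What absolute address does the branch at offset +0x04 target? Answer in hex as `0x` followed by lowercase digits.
@+04  little-endian(fc ff ff 9f) = 0x9ffffffc
  top 6b → 0x27 → bne [J]
  [25:0] imm=67108860 (s26→-4) = #-4
  target = base 0xdf1c + off 0x04 + 4 + imm -4 = 0xdf20

0xdf20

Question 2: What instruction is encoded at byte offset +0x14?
cpl r4

@+14  little-endian(00 00 00 25) = 0x25000000
  opcode bits[31:26]=0x9: cpl/R
  rd@[25:22]=0x4 ⇒ r4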